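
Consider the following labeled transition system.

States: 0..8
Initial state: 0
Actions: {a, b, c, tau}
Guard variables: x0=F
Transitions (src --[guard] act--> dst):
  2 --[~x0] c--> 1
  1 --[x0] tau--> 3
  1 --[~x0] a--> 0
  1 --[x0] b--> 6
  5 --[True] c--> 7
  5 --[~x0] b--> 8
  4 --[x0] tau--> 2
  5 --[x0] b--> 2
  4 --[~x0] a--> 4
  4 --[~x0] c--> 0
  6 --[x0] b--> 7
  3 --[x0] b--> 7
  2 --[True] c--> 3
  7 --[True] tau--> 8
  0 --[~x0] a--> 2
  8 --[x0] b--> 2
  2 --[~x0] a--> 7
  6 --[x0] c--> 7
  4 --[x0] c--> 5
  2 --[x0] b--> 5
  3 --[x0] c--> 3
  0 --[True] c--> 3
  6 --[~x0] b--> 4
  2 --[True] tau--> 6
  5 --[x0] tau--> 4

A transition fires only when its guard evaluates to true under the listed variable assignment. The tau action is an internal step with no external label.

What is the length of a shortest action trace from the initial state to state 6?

Answer: 2

Trace:
Layered search for 6:
  L0 = {0}
  L1 = {2,3}
  L2 = {1,6,7}
depth(6)=2, e.g. a·tau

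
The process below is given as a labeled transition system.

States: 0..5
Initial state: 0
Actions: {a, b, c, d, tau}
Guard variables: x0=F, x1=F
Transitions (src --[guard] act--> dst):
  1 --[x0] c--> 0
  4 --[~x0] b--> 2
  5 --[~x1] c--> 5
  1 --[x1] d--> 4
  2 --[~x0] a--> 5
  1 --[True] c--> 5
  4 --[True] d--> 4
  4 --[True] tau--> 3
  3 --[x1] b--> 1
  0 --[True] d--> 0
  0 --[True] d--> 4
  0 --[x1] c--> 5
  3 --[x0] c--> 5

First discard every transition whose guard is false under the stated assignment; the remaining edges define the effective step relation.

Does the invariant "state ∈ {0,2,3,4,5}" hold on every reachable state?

Safe = {0,2,3,4,5}
Reachable = {0,2,3,4,5}
  0: safe
  2: safe
  3: safe
  4: safe
  5: safe

Answer: INVARIANT HOLDS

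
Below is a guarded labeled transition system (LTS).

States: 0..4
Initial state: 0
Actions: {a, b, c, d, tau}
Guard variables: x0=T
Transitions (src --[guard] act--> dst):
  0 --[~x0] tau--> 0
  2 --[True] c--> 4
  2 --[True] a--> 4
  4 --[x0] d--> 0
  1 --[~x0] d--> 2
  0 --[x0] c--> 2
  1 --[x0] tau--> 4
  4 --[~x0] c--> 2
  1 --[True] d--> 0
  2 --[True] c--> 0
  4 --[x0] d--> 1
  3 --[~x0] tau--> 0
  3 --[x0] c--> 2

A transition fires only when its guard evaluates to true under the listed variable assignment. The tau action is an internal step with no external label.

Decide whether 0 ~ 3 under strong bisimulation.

Answer: BISIMILAR

Working:
Bisimulation quotient by refinement:
  P[0] = {{0,1,2,3,4}}
  P[1] = {{0,3},{1},{2},{4}}
Fixed point at round 2; 4 class(es).
0∈{0,3}, 3∈{0,3}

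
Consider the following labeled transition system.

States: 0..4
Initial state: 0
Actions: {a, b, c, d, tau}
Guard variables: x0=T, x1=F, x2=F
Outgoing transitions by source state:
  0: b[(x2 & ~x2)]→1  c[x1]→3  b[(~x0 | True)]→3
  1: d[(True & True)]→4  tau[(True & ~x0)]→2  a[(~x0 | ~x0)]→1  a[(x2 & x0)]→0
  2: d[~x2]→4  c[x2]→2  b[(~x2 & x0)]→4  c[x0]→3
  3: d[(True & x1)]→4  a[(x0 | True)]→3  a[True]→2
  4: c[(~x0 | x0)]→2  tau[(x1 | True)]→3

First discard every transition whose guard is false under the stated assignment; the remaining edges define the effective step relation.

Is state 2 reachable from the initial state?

Answer: REACHABLE

Working:
9 transition(s) survive guard evaluation.
depth 0: {0}
depth 1: {3}  cumulative {0,3}
depth 2: {2}  cumulative {0,2,3}
depth 3: {4}  cumulative {0,2,3,4}
Reachable = {0,2,3,4}
Path to 2: b·a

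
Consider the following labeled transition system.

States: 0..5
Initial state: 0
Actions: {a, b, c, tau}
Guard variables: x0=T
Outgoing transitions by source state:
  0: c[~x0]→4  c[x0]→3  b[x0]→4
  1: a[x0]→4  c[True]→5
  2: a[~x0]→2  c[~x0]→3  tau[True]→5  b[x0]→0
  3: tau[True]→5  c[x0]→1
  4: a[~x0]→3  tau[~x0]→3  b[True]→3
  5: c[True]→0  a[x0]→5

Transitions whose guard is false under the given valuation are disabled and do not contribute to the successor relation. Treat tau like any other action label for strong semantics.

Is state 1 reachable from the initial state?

Guard filter leaves 11 enabled edge(s).
Layer 0: {0}
Layer 1: {3,4}  now seen {0,3,4}
Layer 2: {1,5}  now seen {0,1,3,4,5}
Reach set: {0,1,3,4,5}
witness 1: c·c

Answer: REACHABLE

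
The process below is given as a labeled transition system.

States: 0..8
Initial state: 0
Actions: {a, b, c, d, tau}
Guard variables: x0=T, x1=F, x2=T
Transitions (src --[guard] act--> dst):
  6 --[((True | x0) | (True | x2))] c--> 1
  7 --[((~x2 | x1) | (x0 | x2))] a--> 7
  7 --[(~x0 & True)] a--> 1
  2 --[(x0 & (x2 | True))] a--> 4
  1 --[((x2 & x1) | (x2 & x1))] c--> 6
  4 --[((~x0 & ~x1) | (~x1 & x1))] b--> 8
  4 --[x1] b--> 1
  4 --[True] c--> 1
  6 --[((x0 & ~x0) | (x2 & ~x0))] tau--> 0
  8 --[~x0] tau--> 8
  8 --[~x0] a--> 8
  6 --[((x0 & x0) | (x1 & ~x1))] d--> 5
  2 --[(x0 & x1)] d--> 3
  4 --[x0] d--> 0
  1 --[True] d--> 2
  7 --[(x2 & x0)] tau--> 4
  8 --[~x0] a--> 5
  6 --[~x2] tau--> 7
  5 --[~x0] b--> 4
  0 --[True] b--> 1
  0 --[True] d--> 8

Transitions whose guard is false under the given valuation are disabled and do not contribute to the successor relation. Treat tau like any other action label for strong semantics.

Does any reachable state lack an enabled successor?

R = {0,1,2,4,8}
  0: b→1  d→8  [2 out]
  1: d→2  [1 out]
  2: a→4  [1 out]
  4: c→1  d→0  [2 out]
  8: ∅  [deadlock]
Path to 8: d

Answer: DEADLOCK at state 8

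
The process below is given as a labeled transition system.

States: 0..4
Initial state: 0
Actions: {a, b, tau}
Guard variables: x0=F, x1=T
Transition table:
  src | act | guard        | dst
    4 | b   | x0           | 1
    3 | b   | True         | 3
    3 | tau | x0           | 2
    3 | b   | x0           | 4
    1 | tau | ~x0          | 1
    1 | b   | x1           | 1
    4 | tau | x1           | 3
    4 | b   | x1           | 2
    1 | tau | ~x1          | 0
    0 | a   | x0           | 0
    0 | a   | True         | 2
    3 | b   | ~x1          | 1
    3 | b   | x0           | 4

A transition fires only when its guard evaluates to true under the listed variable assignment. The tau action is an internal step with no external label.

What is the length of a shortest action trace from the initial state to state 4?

Breadth-first toward 4:
  L0 = {0}
  L1 = {2}
4 never appears.

Answer: UNREACHABLE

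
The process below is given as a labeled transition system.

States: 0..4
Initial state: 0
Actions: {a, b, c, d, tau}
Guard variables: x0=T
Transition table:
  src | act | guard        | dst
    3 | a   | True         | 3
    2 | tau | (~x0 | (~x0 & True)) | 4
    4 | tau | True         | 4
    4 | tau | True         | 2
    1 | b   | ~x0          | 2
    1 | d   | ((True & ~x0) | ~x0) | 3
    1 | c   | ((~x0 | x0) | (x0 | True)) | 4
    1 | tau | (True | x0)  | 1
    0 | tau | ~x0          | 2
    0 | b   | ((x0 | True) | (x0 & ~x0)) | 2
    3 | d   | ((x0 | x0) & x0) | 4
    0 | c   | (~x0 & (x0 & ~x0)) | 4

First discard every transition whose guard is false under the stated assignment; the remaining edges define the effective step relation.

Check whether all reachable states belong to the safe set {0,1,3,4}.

Safe = {0,1,3,4}
Reachable = {0,2}
  0: safe
  2: VIOLATES
witness against invariant: b → 2

Answer: INVARIANT VIOLATED at state 2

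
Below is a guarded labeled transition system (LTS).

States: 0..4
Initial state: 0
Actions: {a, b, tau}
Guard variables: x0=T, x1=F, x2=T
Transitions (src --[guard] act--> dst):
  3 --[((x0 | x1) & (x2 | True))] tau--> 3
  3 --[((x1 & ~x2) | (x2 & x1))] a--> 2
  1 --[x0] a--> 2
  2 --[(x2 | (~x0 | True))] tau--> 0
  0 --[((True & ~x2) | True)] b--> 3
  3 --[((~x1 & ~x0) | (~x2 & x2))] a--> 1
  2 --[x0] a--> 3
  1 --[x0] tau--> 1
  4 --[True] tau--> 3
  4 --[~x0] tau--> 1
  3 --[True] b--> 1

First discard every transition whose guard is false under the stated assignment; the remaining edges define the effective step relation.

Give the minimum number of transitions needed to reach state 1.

Breadth-first toward 1:
  Layer 0: {0}
  Layer 1: {3}
  Layer 2: {1}
depth(1)=2, e.g. b·b

Answer: 2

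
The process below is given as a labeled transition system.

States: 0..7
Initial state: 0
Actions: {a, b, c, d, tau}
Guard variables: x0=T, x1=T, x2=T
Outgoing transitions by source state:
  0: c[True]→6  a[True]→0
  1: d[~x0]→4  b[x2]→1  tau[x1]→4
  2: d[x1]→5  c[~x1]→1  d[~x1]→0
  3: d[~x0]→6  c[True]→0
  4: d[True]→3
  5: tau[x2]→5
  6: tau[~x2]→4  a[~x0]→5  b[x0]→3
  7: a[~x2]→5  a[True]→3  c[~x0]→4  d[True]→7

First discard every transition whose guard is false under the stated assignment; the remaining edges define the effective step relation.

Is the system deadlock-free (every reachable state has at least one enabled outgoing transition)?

Answer: DEADLOCK-FREE

Analysis:
Reach set: {0,3,6}
  0: a→0  c→6  [2 out]
  3: c→0  [1 out]
  6: b→3  [1 out]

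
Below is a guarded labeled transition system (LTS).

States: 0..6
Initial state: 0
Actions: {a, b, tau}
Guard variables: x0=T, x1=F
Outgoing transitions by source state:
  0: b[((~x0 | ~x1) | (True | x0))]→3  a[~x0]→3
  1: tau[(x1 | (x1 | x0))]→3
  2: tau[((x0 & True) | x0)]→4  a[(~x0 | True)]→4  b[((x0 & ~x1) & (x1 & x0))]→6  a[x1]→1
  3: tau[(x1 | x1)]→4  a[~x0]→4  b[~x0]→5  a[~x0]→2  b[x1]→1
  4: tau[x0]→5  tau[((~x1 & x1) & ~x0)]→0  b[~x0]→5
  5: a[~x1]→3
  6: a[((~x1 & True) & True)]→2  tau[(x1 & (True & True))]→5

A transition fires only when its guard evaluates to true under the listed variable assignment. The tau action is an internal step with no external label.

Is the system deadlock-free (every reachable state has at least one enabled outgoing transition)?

Answer: DEADLOCK at state 3

Trace:
R = {0,3}
  0: b→3  [1 out]
  3: ∅  [STUCK]
Path to 3: b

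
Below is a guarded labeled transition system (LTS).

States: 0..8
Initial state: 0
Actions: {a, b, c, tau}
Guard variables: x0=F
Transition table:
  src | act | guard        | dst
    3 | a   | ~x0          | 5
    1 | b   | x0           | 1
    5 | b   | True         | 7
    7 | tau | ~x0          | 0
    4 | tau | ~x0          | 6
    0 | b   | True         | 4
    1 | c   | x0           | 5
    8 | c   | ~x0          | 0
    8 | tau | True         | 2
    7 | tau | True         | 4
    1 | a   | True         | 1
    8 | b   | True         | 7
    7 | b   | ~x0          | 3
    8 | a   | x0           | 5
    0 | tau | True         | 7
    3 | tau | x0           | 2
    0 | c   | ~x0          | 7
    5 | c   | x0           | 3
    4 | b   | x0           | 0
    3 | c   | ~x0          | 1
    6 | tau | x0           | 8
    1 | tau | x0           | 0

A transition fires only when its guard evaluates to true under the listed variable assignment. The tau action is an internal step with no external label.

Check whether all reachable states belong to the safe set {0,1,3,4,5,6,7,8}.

Inv-set: {0,1,3,4,5,6,7,8}
Reach set: {0,1,3,4,5,6,7}
  0: ✓
  1: ✓
  3: ✓
  4: ✓
  5: ✓
  6: ✓
  7: ✓

Answer: INVARIANT HOLDS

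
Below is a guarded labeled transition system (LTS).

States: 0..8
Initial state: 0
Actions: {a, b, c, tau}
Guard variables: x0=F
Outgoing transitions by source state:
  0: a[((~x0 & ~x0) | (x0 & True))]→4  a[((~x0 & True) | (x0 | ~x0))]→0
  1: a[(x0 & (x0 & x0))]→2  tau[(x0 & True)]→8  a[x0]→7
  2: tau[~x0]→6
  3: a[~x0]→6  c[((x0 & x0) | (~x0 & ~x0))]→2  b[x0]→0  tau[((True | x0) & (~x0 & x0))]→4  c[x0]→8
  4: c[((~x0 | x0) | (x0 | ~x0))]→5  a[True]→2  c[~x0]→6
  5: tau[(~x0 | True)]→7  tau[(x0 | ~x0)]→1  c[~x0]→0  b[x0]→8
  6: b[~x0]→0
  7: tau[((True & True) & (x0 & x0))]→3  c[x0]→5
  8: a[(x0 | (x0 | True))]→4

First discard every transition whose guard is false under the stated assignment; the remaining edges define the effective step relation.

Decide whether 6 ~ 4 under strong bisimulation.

Compute ~ classes (split until stable):
  π0 = {{0,1,2,3,4,5,6,7,8}}
  π1 = {{0,8},{1,7},{2},{3,4},{5},{6}}
  π2 = {{0},{1,7},{2},{3},{4},{5},{6},{8}}
8 equivalence class(es) (converged in 3)
class of 6: {6}; class of 4: {4}

Answer: NOT BISIMILAR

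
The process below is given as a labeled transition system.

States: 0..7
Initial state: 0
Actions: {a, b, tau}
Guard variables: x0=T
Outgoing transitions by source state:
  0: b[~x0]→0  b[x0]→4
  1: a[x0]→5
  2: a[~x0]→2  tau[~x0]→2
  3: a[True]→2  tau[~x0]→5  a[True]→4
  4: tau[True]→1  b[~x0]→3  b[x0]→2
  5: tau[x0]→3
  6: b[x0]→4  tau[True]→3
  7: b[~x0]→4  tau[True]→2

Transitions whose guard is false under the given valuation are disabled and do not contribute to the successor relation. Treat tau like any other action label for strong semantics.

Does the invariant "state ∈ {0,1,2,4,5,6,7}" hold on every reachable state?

Allowed set {0,1,2,4,5,6,7}
Reachable = {0,1,2,3,4,5}
  0: ✓
  1: ✓
  2: ✓
  3: VIOLATES
  4: ✓
  5: ✓
reach 3 via b·tau·a·tau — violates

Answer: INVARIANT VIOLATED at state 3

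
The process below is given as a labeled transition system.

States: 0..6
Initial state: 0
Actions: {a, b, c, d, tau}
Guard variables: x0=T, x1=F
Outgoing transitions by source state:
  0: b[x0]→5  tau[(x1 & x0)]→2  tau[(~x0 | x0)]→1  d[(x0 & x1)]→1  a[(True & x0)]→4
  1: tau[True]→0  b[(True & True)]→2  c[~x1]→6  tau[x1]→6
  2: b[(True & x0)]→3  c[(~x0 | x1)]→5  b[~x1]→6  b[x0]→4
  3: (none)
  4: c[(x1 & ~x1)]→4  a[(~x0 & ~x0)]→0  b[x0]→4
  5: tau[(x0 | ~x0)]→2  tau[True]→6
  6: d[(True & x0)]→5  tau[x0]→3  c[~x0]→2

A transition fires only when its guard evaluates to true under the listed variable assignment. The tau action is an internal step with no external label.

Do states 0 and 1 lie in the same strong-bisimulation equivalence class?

Compute ~ classes (split until stable):
  π0 = {{0,1,2,3,4,5,6}}
  π1 = {{0},{1},{2,4},{3},{5},{6}}
  π2 = {{0},{1},{2},{3},{4},{5},{6}}
stable after 3 split(s): 7 block(s)
0∈{0}, 1∈{1}

Answer: NOT BISIMILAR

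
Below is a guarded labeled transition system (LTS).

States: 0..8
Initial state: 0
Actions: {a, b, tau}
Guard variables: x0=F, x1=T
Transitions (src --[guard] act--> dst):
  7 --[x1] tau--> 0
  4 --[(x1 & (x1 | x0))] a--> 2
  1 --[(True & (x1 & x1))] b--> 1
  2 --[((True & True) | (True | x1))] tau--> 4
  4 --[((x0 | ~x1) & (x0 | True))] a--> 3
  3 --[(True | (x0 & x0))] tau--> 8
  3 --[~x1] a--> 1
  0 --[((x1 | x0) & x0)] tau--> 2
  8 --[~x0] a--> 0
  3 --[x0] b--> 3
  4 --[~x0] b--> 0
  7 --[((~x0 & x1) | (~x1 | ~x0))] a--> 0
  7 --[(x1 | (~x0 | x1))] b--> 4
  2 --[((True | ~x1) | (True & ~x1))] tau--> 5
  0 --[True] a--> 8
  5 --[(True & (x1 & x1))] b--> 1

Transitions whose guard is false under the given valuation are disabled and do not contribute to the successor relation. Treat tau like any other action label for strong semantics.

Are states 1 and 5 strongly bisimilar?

Bisimulation quotient by refinement:
  P[0] = {{0,1,2,3,4,5,6,7,8}}
  P[1] = {{0,8},{1,5},{2,3},{4},{6},{7}}
  P[2] = {{0,8},{1,5},{2},{3},{4},{6},{7}}
Fixed point at round 3; 7 class(es).
[1]={1,5}  [5]={1,5}

Answer: BISIMILAR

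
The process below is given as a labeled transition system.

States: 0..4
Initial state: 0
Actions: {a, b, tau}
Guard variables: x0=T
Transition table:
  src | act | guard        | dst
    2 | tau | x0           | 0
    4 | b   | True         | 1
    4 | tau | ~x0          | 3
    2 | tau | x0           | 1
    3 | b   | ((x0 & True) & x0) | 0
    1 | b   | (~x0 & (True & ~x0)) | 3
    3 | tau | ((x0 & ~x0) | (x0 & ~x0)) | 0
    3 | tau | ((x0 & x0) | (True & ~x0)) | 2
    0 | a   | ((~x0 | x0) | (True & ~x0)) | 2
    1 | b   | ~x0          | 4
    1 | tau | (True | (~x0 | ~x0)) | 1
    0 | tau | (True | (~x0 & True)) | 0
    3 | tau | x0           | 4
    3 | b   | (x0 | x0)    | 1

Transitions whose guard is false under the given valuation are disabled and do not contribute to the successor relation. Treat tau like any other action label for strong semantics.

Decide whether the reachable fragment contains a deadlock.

Answer: DEADLOCK-FREE

Analysis:
Reach set: {0,1,2}
  0: a→2  tau→0  [deg 2]
  1: tau→1  [deg 1]
  2: tau→0  tau→1  [deg 2]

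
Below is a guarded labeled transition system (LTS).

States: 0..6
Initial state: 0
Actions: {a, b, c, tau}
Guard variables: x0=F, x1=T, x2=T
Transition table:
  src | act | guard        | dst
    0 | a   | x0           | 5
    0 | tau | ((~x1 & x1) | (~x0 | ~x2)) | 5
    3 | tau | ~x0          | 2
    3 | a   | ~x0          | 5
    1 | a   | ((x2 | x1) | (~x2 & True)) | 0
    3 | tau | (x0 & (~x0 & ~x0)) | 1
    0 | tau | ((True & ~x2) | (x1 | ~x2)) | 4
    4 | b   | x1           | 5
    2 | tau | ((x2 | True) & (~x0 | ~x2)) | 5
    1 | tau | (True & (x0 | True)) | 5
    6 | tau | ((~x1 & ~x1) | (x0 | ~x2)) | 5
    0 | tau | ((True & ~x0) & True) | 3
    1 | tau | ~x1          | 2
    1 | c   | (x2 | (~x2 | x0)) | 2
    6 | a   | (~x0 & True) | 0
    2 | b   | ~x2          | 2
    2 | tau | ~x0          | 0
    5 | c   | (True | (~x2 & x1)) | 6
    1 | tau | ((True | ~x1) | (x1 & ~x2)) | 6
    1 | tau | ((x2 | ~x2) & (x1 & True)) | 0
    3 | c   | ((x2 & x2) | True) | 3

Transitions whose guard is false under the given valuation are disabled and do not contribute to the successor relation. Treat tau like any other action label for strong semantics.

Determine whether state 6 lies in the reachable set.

Answer: REACHABLE

Analysis:
16 transition(s) survive guard evaluation.
Layer 0: {0}
Layer 1: {3,4,5}  total {0,3,4,5}
Layer 2: {2,6}  total {0,2,3,4,5,6}
Reach set: {0,2,3,4,5,6}
Path to 6: tau·c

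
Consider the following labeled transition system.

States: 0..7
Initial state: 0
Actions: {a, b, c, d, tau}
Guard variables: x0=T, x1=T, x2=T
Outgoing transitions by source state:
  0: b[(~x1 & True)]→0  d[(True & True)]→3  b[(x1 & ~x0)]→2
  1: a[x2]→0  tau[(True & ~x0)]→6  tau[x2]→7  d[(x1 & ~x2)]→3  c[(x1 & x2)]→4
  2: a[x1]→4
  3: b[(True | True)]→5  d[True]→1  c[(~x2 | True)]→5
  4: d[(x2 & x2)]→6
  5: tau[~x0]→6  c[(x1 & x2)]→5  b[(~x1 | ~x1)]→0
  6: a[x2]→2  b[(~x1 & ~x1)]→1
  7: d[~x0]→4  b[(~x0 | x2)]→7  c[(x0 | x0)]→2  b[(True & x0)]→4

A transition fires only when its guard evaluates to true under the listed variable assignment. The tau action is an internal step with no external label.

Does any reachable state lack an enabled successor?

Reach set: {0,1,2,3,4,5,6,7}
  0: d→3  [1 out]
  1: a→0  c→4  tau→7  [3 out]
  2: a→4  [1 out]
  3: b→5  c→5  d→1  [3 out]
  4: d→6  [1 out]
  5: c→5  [1 out]
  6: a→2  [1 out]
  7: b→4  b→7  c→2  [3 out]

Answer: DEADLOCK-FREE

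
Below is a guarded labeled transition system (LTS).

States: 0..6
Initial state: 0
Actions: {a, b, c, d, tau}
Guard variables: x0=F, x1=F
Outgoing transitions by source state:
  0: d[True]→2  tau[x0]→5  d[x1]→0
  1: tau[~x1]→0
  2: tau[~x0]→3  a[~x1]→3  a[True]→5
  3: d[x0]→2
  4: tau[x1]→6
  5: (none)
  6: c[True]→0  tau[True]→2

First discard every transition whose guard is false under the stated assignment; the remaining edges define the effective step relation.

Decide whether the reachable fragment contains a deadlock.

R = {0,2,3,5}
  0: d→2  [1 out]
  2: a→3  a→5  tau→3  [3 out]
  3: ∅  [STUCK]
  5: ∅  [STUCK]
witness 3: d·tau

Answer: DEADLOCK at state 3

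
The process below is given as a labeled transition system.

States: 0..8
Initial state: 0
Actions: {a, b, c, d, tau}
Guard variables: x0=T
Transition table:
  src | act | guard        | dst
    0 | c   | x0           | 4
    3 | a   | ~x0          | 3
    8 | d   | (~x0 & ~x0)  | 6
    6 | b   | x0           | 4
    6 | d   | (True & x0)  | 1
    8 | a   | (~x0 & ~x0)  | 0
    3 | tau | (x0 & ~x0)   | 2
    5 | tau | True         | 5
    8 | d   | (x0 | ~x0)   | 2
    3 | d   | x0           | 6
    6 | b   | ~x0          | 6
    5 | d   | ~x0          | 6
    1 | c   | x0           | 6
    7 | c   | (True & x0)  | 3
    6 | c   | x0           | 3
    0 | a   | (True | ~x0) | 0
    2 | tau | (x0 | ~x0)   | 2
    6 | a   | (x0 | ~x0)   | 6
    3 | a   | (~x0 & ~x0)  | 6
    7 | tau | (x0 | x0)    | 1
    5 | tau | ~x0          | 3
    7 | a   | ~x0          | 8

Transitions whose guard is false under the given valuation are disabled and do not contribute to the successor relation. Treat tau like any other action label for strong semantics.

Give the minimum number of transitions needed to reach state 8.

Answer: UNREACHABLE

Working:
Breadth-first toward 8:
  Layer 0: {0}
  Layer 1: {4}
8 never appears.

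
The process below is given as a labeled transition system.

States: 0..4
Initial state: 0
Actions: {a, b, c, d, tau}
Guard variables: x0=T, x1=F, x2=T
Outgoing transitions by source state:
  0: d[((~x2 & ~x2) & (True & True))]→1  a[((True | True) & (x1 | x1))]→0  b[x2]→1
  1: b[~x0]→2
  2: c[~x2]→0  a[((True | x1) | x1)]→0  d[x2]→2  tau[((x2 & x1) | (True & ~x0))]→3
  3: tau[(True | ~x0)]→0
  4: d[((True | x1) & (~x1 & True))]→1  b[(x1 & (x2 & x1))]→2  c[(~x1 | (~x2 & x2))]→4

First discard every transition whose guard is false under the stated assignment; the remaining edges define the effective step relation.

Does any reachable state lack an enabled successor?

Reachable = {0,1}
  0: b→1  [1 exit(s)]
  1: ∅  [deadlock]
witness 1: b

Answer: DEADLOCK at state 1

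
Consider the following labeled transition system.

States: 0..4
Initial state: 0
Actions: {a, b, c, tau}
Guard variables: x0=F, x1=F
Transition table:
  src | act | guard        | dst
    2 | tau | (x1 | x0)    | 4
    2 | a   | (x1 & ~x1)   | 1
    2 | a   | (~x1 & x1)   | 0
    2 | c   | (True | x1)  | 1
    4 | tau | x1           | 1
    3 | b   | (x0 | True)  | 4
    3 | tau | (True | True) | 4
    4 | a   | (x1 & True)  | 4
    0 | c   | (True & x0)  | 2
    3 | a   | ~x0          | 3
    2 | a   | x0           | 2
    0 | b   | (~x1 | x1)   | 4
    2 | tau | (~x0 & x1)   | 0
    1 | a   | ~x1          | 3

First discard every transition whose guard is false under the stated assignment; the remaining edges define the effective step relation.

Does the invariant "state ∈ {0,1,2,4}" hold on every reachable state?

Answer: INVARIANT HOLDS

Trace:
Allowed set {0,1,2,4}
Reach set: {0,4}
  0: safe
  4: safe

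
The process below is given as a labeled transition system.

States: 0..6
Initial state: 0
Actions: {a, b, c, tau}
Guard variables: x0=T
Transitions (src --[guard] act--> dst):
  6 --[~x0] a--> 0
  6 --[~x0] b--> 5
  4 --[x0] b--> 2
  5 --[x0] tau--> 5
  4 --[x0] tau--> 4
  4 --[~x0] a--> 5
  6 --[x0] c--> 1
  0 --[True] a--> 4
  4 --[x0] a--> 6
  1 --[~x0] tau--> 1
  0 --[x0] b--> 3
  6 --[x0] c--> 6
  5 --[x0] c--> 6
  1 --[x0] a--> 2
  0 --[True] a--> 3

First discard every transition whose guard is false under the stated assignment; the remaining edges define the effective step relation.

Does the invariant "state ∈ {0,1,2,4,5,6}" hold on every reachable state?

Answer: INVARIANT VIOLATED at state 3

Trace:
Inv-set: {0,1,2,4,5,6}
Reachable = {0,1,2,3,4,6}
  0: safe
  1: safe
  2: safe
  3: VIOLATES
  4: safe
  6: safe
counterexample path to 3: a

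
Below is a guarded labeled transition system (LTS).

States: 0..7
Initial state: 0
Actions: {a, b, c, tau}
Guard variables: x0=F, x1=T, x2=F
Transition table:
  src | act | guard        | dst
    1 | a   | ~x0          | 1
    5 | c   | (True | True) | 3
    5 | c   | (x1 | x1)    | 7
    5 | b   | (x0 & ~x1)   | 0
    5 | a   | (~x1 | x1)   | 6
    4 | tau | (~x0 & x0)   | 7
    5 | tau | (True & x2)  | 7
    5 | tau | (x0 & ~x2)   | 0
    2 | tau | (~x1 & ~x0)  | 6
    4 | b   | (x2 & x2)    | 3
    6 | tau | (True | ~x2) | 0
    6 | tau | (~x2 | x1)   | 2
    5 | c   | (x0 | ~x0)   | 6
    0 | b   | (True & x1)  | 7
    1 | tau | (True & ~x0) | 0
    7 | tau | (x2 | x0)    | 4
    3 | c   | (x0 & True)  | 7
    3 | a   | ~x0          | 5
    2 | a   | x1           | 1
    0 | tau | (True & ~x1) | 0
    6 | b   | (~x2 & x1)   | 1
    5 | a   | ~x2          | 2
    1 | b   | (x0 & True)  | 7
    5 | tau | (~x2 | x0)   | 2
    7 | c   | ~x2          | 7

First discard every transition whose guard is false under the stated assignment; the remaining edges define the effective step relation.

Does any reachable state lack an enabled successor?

Answer: DEADLOCK-FREE

Working:
Reachable = {0,7}
  0: b→7  [1 out]
  7: c→7  [1 out]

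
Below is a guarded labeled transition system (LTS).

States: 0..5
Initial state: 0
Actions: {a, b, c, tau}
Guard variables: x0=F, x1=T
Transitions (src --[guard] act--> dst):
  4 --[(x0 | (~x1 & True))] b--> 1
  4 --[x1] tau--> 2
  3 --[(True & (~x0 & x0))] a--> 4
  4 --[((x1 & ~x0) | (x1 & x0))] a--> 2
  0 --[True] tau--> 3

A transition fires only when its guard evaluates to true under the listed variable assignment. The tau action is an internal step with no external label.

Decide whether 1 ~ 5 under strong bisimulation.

Answer: BISIMILAR

Working:
Refine partition for ~:
  P[0] = {{0,1,2,3,4,5}}
  P[1] = {{0},{1,2,3,5},{4}}
stable after 2 split(s): 3 block(s)
class of 1: {1,2,3,5}; class of 5: {1,2,3,5}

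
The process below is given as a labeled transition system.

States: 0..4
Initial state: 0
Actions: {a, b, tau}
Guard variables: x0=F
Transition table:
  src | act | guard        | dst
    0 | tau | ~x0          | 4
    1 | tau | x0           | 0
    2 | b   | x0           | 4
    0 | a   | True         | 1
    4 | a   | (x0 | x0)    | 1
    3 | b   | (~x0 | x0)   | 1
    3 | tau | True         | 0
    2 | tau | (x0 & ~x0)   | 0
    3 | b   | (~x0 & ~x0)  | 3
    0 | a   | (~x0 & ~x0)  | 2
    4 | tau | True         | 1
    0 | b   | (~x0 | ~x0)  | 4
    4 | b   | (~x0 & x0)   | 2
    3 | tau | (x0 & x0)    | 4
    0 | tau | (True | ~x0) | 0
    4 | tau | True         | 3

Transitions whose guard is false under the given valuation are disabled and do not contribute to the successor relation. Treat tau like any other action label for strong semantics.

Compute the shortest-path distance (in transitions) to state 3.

Breadth-first toward 3:
  depth 0: {0}
  depth 1: {1,2,4}
  depth 2: {3}
depth(3)=2, e.g. b·tau

Answer: 2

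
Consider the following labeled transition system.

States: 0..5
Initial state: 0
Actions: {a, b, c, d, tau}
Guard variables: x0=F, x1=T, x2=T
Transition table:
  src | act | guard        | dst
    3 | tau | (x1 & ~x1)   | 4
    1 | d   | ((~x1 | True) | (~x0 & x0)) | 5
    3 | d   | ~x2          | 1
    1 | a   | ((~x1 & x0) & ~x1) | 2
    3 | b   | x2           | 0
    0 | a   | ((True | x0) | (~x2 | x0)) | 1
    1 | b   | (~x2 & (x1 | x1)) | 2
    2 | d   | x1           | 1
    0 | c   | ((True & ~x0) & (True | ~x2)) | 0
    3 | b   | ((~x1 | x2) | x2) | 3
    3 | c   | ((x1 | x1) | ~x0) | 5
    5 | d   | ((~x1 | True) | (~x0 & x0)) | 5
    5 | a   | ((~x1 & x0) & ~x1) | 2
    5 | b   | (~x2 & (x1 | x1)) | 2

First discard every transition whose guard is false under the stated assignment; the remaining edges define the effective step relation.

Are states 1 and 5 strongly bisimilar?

Compute ~ classes (split until stable):
  P[0] = {{0,1,2,3,4,5}}
  P[1] = {{0},{1,2,5},{3},{4}}
Fixed point at round 2; 4 class(es).
1∈{1,2,5}, 5∈{1,2,5}

Answer: BISIMILAR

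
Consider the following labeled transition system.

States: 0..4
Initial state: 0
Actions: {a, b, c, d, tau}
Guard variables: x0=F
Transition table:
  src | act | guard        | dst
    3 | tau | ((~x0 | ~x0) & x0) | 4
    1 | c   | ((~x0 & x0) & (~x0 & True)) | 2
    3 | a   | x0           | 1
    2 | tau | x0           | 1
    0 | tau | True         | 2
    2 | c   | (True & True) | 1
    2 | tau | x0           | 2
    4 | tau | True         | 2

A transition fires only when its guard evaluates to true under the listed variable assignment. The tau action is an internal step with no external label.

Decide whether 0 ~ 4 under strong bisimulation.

Answer: BISIMILAR

Analysis:
Bisimulation quotient by refinement:
  π0 = {{0,1,2,3,4}}
  π1 = {{0,4},{1,3},{2}}
3 equivalence class(es) (converged in 2)
class of 0: {0,4}; class of 4: {0,4}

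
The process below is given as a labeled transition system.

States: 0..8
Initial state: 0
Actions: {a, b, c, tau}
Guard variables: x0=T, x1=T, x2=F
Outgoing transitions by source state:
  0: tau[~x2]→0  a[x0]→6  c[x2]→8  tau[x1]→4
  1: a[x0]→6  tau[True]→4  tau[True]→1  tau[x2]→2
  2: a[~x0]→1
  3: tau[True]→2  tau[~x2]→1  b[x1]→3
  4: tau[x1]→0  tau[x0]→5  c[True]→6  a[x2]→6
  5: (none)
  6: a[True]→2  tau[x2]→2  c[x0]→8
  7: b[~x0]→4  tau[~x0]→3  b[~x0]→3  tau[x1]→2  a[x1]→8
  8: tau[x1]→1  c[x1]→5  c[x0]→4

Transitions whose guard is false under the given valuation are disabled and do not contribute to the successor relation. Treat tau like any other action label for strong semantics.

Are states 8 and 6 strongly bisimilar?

Answer: NOT BISIMILAR

Trace:
Bisimulation quotient by refinement:
  P[0] = {{0,1,2,3,4,5,6,7,8}}
  P[1] = {{0,1,7},{2,5},{3},{4,8},{6}}
  P[2] = {{0,1},{2,5},{3},{4},{6},{7},{8}}
7 equivalence class(es) (converged in 3)
8∈{8}, 6∈{6}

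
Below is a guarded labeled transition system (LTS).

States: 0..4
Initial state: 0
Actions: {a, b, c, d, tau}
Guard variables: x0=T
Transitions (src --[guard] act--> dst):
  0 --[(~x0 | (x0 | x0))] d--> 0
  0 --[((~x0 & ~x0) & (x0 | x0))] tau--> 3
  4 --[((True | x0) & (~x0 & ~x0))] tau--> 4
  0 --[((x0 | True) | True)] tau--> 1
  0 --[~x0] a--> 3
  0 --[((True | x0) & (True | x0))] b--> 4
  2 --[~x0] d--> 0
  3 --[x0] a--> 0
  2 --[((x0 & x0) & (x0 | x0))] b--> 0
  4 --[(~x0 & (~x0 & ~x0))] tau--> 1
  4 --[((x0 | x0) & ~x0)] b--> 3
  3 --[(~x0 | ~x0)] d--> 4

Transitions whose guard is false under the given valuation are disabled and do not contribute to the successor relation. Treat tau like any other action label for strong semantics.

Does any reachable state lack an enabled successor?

R = {0,1,4}
  0: b→4  d→0  tau→1  [3 out]
  1: ∅  [no exit]
  4: ∅  [no exit]
trace reaching 1: tau

Answer: DEADLOCK at state 1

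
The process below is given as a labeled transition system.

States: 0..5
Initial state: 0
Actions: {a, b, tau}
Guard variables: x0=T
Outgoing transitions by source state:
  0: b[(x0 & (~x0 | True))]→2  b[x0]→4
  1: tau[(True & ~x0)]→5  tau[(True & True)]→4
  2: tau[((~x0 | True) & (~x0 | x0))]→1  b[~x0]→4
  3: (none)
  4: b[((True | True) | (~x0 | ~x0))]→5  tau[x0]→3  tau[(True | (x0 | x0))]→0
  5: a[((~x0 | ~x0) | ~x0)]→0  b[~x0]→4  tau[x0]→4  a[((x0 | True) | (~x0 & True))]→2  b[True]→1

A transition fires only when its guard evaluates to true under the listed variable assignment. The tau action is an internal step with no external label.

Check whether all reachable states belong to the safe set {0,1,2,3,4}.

Allowed set {0,1,2,3,4}
Reach set: {0,1,2,3,4,5}
  0: safe
  1: safe
  2: safe
  3: safe
  4: safe
  5: outside
counterexample path to 5: b·b

Answer: INVARIANT VIOLATED at state 5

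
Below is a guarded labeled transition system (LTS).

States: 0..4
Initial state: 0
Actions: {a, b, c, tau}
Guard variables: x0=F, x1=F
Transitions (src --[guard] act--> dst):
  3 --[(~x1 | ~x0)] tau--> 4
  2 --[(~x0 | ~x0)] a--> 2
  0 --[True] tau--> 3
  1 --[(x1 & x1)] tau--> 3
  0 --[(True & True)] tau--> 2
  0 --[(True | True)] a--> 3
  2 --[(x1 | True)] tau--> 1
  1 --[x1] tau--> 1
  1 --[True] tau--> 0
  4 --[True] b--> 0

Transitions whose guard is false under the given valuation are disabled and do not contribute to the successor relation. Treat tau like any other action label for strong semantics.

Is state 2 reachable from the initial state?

Answer: REACHABLE

Trace:
After dropping false guards: 8 live edges.
L0 = {0}
L1 = {2,3}  now seen {0,2,3}
L2 = {1,4}  now seen {0,1,2,3,4}
R = {0,1,2,3,4}
trace reaching 2: tau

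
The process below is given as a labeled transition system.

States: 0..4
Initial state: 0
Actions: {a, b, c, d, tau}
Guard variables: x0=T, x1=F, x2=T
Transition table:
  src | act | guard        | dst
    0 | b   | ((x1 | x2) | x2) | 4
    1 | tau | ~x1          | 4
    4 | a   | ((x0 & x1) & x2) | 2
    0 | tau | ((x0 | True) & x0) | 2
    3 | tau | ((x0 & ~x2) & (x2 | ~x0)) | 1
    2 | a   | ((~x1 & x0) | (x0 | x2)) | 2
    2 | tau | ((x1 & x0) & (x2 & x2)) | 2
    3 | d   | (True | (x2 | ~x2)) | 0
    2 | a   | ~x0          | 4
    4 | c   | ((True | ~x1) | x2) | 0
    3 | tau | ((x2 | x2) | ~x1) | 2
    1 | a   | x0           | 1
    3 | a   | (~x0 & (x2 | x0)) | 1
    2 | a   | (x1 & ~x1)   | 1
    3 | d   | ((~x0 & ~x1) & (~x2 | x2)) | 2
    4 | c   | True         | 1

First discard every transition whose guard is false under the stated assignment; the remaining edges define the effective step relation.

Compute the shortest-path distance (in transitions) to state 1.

Layered search for 1:
  Layer 0: {0}
  Layer 1: {2,4}
  Layer 2: {1}
depth(1)=2, e.g. b·c

Answer: 2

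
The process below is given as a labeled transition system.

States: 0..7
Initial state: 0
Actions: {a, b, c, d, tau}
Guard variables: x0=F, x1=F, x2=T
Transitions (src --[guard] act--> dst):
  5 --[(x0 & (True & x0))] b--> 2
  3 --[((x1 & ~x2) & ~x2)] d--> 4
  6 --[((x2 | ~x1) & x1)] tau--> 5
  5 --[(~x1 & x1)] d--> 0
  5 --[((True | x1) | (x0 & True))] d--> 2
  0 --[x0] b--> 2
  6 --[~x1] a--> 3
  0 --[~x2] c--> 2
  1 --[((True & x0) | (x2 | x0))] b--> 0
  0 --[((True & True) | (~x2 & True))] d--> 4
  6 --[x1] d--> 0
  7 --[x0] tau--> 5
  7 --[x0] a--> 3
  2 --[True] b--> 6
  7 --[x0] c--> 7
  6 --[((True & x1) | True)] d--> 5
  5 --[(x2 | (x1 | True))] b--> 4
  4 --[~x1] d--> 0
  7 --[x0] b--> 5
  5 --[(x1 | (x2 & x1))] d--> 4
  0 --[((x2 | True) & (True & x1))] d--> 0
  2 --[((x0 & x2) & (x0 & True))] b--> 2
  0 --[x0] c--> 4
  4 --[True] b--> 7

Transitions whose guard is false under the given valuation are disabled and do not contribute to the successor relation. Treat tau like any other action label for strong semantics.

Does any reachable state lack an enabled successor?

Answer: DEADLOCK at state 7

Working:
Reach set: {0,4,7}
  0: d→4  [1 exit(s)]
  4: b→7  d→0  [2 exit(s)]
  7: ∅  [no exit]
Path to 7: d·b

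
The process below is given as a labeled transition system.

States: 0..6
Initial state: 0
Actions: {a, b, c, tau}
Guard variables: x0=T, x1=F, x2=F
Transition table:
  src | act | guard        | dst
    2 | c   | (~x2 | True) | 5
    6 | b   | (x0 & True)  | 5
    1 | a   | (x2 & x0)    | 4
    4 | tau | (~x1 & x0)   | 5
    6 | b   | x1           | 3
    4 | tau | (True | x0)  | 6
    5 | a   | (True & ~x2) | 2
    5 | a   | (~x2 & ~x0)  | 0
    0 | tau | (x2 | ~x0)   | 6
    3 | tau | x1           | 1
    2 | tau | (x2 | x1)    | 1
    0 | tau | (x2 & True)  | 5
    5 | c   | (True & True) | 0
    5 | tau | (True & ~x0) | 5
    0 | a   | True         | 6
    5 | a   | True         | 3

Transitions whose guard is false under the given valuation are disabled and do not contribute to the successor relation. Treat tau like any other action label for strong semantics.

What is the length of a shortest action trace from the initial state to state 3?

Answer: 3

Analysis:
Breadth-first toward 3:
  L0 = {0}
  L1 = {6}
  L2 = {5}
  L3 = {2,3}
3 enters at depth 3; path a·b·a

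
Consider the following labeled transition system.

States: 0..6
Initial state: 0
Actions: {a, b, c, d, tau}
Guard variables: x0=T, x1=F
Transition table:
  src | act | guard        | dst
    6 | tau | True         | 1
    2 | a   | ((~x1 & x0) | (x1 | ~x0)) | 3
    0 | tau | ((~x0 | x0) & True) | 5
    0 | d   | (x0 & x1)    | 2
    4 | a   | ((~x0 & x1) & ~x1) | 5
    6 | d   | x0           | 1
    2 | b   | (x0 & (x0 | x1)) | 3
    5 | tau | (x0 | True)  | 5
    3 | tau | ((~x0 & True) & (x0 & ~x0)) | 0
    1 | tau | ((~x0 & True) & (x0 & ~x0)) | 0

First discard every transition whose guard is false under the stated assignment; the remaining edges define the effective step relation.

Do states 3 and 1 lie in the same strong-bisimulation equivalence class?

Answer: BISIMILAR

Trace:
Refine partition for ~:
  P[0] = {{0,1,2,3,4,5,6}}
  P[1] = {{0,5},{1,3,4},{2},{6}}
stable after 2 split(s): 4 block(s)
[3]={1,3,4}  [1]={1,3,4}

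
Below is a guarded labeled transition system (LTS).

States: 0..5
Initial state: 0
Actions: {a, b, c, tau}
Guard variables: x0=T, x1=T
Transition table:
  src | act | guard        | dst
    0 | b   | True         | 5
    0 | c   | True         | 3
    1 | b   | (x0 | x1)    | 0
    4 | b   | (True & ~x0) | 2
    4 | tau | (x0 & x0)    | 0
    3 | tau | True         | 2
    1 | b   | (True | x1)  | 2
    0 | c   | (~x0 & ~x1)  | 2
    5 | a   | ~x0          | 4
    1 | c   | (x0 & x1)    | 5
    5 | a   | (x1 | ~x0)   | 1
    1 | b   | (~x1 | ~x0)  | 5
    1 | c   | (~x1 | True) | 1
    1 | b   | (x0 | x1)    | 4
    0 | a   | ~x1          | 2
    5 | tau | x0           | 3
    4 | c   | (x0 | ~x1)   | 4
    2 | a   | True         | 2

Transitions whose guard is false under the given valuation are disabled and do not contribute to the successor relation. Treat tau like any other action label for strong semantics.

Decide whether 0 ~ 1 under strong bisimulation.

Refine partition for ~:
  P[0] = {{0,1,2,3,4,5}}
  P[1] = {{0,1},{2},{3},{4},{5}}
  P[2] = {{0},{1},{2},{3},{4},{5}}
Fixed point at round 3; 6 class(es).
0∈{0}, 1∈{1}

Answer: NOT BISIMILAR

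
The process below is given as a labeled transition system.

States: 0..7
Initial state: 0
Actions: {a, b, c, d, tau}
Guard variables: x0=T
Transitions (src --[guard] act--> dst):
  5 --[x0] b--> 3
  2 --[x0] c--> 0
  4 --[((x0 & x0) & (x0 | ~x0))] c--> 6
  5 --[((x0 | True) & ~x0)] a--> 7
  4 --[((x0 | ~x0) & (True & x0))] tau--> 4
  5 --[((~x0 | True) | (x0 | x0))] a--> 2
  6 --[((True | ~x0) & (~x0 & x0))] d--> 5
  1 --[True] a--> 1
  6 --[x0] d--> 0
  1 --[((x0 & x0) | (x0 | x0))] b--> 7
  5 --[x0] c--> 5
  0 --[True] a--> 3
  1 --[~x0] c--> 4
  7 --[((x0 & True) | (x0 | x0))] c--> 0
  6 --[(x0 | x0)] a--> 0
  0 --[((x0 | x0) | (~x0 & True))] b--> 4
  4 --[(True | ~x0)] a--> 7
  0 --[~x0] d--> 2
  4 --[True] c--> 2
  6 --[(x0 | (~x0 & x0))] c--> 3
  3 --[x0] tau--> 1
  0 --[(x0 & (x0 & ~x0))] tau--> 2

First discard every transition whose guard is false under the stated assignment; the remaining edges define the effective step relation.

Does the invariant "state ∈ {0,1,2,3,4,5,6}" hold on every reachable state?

Inv-set: {0,1,2,3,4,5,6}
Reachable = {0,1,2,3,4,6,7}
  0: ok
  1: ok
  2: ok
  3: ok
  4: ok
  6: ok
  7: outside
reach 7 via b·a — violates

Answer: INVARIANT VIOLATED at state 7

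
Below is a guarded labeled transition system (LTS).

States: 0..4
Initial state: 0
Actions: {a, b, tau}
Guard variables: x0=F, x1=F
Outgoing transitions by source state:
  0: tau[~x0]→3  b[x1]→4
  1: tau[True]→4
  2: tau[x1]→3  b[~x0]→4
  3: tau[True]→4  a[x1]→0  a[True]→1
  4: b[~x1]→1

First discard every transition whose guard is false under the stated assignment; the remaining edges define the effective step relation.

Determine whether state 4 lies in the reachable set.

Answer: REACHABLE

Working:
Guard filter leaves 6 enabled edge(s).
L0 = {0}
L1 = {3}  cumulative {0,3}
L2 = {1,4}  cumulative {0,1,3,4}
Reachable = {0,1,3,4}
witness 4: tau·tau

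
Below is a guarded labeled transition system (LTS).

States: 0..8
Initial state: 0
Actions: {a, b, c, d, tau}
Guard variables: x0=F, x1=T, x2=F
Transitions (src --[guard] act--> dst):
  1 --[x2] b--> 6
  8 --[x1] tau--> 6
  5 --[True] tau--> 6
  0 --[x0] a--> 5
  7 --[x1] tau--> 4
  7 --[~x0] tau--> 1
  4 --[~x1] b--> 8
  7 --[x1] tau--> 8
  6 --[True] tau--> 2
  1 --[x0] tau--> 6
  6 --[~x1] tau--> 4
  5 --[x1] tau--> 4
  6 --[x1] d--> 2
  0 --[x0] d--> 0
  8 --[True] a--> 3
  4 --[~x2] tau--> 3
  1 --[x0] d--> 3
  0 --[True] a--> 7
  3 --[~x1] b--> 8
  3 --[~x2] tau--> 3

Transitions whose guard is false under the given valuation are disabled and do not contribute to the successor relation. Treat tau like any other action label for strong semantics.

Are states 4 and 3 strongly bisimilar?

Refine partition for ~:
  round 0: {{0,1,2,3,4,5,6,7,8}}
  round 1: {{0},{1,2},{3,4,5,7},{6},{8}}
  round 2: {{0},{1,2},{3,4},{5},{6},{7},{8}}
stable after 3 split(s): 7 block(s)
class of 4: {3,4}; class of 3: {3,4}

Answer: BISIMILAR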